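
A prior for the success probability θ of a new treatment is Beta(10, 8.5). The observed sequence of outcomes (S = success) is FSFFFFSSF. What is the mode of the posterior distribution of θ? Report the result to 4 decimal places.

θ̂_MAP = 0.4706

Prior: Beta(10, 8.5).
Data: 3 successes in 9 trials (from the sequence). The binomial likelihood contributes θ^3(1−θ)^6, so the posterior is Beta(10+3, 8.5+6) = Beta(13, 14.5).
For Beta(a, b) with a, b > 1 the mode is (a−1)/(a+b−2) = 12/25.5 ≈ 0.4706.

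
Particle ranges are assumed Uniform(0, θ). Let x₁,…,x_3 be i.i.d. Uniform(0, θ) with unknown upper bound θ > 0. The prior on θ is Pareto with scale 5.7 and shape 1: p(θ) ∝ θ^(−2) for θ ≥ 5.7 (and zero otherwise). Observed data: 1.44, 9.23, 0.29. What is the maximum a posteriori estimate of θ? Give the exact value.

The Uniform(0, θ) likelihood is θ^(−n) for θ ≥ max(xᵢ), zero otherwise. Here max(xᵢ) = 9.23.
Posterior ∝ θ^(−2) · θ^(−3) = θ^(−5) on θ ≥ max(5.7, 9.23) = 9.23.
This density is strictly decreasing in θ, so the posterior mode lies at the lower boundary of the support.

θ̂_MAP = 9.23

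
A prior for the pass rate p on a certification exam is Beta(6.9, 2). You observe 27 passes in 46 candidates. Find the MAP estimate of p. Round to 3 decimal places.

p̂_MAP = 0.622

Prior: Beta(6.9, 2).
Data: 27 successes in 46 trials. The binomial likelihood contributes p^27(1−p)^19, so the posterior is Beta(6.9+27, 2+19) = Beta(33.9, 21).
For Beta(a, b) with a, b > 1 the mode is (a−1)/(a+b−2) = 32.9/52.9 ≈ 0.622.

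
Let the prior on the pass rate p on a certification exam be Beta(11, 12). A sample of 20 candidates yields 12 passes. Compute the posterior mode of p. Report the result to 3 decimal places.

Prior: Beta(11, 12).
Data: 12 successes in 20 trials. The binomial likelihood contributes p^12(1−p)^8, so the posterior is Beta(11+12, 12+8) = Beta(23, 20).
For Beta(a, b) with a, b > 1 the mode is (a−1)/(a+b−2) = 22/41 ≈ 0.537.

p̂_MAP = 0.537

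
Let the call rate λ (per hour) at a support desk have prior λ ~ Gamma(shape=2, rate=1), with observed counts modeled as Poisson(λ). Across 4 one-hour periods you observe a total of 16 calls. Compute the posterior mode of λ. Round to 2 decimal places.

Σxᵢ = 16, n = 4.
Posterior ∝ λe^(−1λ) · λ^16e^(−4λ) = λ^17e^(−5λ), i.e. Gamma(shape=18, rate=5).
The mode of a Gamma(a, b) with a ≥ 1 (shape–rate) is (a−1)/b = 17/5 ≈ 3.40.

λ̂_MAP = 3.40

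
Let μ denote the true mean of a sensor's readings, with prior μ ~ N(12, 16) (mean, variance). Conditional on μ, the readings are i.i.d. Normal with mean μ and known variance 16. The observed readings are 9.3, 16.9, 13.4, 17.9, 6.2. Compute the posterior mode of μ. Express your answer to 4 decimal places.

μ̂_MAP = 12.6167

n = 5; x̄ = (9.3 + 16.9 + 13.4 + 17.9 + 6.2)/5 = 63.7/5 = 12.74.
For a Normal prior and Normal likelihood with known variance, the posterior is Normal; its mode equals its mean, the precision-weighted average.
Prior precision 1/σ₀² = 1/16 = 0.0625; data precision n/σ² = 5/16 = 0.3125.
μ̂ = (0.0625·12 + 0.3125·12.74) / (0.0625 + 0.3125) = 4.73125/0.375 = 757/60 ≈ 12.6167.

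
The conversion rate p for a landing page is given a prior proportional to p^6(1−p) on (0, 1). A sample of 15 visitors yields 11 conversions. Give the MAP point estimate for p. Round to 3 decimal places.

p̂_MAP = 0.773

The prior density ∝ p^6(1−p)^1 is the kernel of Beta(7, 2).
Data: 11 successes in 15 trials. The binomial likelihood contributes p^11(1−p)^4, so the posterior is Beta(7+11, 2+4) = Beta(18, 6).
For Beta(a, b) with a, b > 1 the mode is (a−1)/(a+b−2) = 17/22 ≈ 0.773.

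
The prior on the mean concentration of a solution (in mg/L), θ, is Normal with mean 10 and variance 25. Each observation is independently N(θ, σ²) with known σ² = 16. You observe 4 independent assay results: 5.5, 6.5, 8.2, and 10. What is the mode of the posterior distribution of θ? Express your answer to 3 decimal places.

θ̂_MAP = 7.888

n = 4; x̄ = (5.5 + 6.5 + 8.2 + 10)/4 = 30.2/4 = 7.55.
For a Normal prior and Normal likelihood with known variance, the posterior is Normal; its mode equals its mean, the precision-weighted average.
Prior precision 1/σ₀² = 1/25 = 0.04; data precision n/σ² = 4/16 = 0.25.
θ̂ = (0.04·10 + 0.25·7.55) / (0.04 + 0.25) = 2.2875/0.29 = 915/116 ≈ 7.888.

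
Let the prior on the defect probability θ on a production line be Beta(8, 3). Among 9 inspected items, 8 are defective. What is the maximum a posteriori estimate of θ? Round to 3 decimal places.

θ̂_MAP = 0.833

Prior: Beta(8, 3).
Data: 8 successes in 9 trials. The binomial likelihood contributes θ^8(1−θ)^1, so the posterior is Beta(8+8, 3+1) = Beta(16, 4).
For Beta(a, b) with a, b > 1 the mode is (a−1)/(a+b−2) = 15/18 ≈ 0.833.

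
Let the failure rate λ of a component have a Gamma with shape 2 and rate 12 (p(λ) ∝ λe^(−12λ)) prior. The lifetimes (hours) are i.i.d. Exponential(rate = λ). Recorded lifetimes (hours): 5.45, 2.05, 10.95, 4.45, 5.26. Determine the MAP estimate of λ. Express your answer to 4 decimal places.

The Exponential(rate=λ) likelihood is ∝ λ^n e^(−λΣtᵢ). Here n = 5 and Σtᵢ = 5.45 + 2.05 + 10.95 + 4.45 + 5.26 = 28.16.
Posterior ∝ λe^(−12λ) · λ^5e^(−28.16λ) = λ^6e^(−40.16λ), i.e. Gamma(7, 40.16).
Mode = (a−1)/b = 6/40.16 ≈ 0.1494.

λ̂_MAP = 0.1494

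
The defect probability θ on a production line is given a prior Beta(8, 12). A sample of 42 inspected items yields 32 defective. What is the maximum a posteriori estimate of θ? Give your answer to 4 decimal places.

Prior: Beta(8, 12).
Data: 32 successes in 42 trials. The binomial likelihood contributes θ^32(1−θ)^10, so the posterior is Beta(8+32, 12+10) = Beta(40, 22).
For Beta(a, b) with a, b > 1 the mode is (a−1)/(a+b−2) = 39/60 ≈ 0.6500.

θ̂_MAP = 0.6500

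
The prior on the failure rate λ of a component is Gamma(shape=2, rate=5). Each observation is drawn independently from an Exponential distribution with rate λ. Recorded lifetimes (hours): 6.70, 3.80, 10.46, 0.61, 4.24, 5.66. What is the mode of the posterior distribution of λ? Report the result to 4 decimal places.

The Exponential(rate=λ) likelihood is ∝ λ^n e^(−λΣtᵢ). Here n = 6 and Σtᵢ = 6.70 + 3.80 + 10.46 + 0.61 + 4.24 + 5.66 = 31.47.
Posterior ∝ λe^(−5λ) · λ^6e^(−31.47λ) = λ^7e^(−36.47λ), i.e. Gamma(8, 36.47).
Mode = (a−1)/b = 7/36.47 ≈ 0.1919.

λ̂_MAP = 0.1919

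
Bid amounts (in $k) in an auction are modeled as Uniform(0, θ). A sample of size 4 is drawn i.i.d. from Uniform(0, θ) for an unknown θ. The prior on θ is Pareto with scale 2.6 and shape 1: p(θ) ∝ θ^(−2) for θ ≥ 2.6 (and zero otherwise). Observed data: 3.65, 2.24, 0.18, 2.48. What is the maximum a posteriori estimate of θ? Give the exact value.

θ̂_MAP = 3.65

The Uniform(0, θ) likelihood is θ^(−n) for θ ≥ max(xᵢ), zero otherwise. Here max(xᵢ) = 3.65.
Posterior ∝ θ^(−2) · θ^(−4) = θ^(−6) on θ ≥ max(2.6, 3.65) = 3.65.
This density is strictly decreasing in θ, so the posterior mode lies at the lower boundary of the support.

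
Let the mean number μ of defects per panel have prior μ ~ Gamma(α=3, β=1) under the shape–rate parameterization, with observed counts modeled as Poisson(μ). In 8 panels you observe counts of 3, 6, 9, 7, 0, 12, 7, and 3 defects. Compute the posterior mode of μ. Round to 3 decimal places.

μ̂_MAP = 5.444

Σxᵢ = 3+6+9+7+0+12+7+3 = 47, with n = 8.
Posterior ∝ μ^2e^(−1μ) · μ^47e^(−8μ) = μ^49e^(−9μ), i.e. Gamma(shape=50, rate=9).
The mode of a Gamma(a, b) with a ≥ 1 (shape–rate) is (a−1)/b = 49/9 ≈ 5.444.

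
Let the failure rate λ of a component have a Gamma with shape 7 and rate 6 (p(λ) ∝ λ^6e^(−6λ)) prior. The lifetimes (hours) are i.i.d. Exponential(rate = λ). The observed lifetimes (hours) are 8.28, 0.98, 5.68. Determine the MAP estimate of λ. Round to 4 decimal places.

λ̂_MAP = 0.4298

The Exponential(rate=λ) likelihood is ∝ λ^n e^(−λΣtᵢ). Here n = 3 and Σtᵢ = 8.28 + 0.98 + 5.68 = 14.94.
Posterior ∝ λ^6e^(−6λ) · λ^3e^(−14.94λ) = λ^9e^(−20.94λ), i.e. Gamma(10, 20.94).
Mode = (a−1)/b = 9/20.94 ≈ 0.4298.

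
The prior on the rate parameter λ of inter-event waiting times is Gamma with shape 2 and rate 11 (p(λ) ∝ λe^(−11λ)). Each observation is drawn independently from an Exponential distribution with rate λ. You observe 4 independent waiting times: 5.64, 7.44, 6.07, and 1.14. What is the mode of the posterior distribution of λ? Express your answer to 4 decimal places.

λ̂_MAP = 0.1598

The Exponential(rate=λ) likelihood is ∝ λ^n e^(−λΣtᵢ). Here n = 4 and Σtᵢ = 5.64 + 7.44 + 6.07 + 1.14 = 20.29.
Posterior ∝ λe^(−11λ) · λ^4e^(−20.29λ) = λ^5e^(−31.29λ), i.e. Gamma(6, 31.29).
Mode = (a−1)/b = 5/31.29 ≈ 0.1598.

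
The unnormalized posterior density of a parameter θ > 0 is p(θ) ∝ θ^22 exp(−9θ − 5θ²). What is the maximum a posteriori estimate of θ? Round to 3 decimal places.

θ̂_MAP = 1.100

ℓ'(θ) = 22/θ − 9 − 10θ. Setting this to zero and multiplying by θ: 10θ² + 9θ − 22 = 0.
θ = (−9 + √(9² + 4·10·22)) / (2·10) = (−9 + √961) / 20 = (−9 + 31)/20 = 11/10.
ℓ''(θ) = −22/θ² − 10 < 0, confirming a maximum.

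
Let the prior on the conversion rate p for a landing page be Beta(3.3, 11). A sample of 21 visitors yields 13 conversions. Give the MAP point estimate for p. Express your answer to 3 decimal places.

p̂_MAP = 0.459

Prior: Beta(3.3, 11).
Data: 13 successes in 21 trials. The binomial likelihood contributes p^13(1−p)^8, so the posterior is Beta(3.3+13, 11+8) = Beta(16.3, 19).
For Beta(a, b) with a, b > 1 the mode is (a−1)/(a+b−2) = 15.3/33.3 ≈ 0.459.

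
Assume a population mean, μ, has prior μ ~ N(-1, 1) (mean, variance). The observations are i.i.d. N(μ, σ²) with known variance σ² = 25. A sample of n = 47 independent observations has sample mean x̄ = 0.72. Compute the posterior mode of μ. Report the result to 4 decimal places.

μ̂_MAP = 0.1228

n = 47, x̄ = 0.72.
For a Normal prior and Normal likelihood with known variance, the posterior is Normal; its mode equals its mean, the precision-weighted average.
Prior precision 1/σ₀² = 1/1 = 1; data precision n/σ² = 47/25 = 1.88.
μ̂ = (1·(-1) + 1.88·0.72) / (1 + 1.88) = 0.3536/2.88 = 221/1800 ≈ 0.1228.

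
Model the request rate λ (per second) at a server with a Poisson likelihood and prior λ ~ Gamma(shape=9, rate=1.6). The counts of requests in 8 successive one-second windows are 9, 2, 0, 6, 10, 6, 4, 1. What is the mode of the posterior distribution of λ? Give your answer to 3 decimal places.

λ̂_MAP = 4.792

Σxᵢ = 9+2+0+6+10+6+4+1 = 38, with n = 8.
Posterior ∝ λ^8e^(−1.6λ) · λ^38e^(−8λ) = λ^46e^(−9.6λ), i.e. Gamma(shape=47, rate=9.6).
The mode of a Gamma(a, b) with a ≥ 1 (shape–rate) is (a−1)/b = 46/9.6 ≈ 4.792.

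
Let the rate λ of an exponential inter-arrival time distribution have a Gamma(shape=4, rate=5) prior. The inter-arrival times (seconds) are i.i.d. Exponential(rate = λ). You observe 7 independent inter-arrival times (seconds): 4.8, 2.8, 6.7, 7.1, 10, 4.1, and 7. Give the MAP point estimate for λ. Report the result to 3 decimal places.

The Exponential(rate=λ) likelihood is ∝ λ^n e^(−λΣtᵢ). Here n = 7 and Σtᵢ = 4.8 + 2.8 + 6.7 + 7.1 + 10 + 4.1 + 7 = 42.5.
Posterior ∝ λ^3e^(−5λ) · λ^7e^(−42.5λ) = λ^10e^(−47.5λ), i.e. Gamma(11, 47.5).
Mode = (a−1)/b = 10/47.5 ≈ 0.211.

λ̂_MAP = 0.211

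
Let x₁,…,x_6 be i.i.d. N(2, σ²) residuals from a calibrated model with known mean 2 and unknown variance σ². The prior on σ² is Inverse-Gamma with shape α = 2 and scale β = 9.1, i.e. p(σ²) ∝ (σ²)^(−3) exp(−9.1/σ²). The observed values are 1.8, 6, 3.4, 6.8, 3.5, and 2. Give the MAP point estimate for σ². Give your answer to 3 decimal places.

Sum of squared deviations about the known mean: SS = (1.8−2)² + (6−2)² + (3.4−2)² + (6.8−2)² + (3.5−2)² + (2−2)² = 43.29.
The Normal likelihood contributes (σ²)^(−n/2) exp(−SS/(2σ²)), so the posterior is Inverse-Gamma(α + n/2, β + SS/2) = Inverse-Gamma(5, 30.745).
The mode of Inverse-Gamma(a, b) is b/(a+1) = 30.745/6 ≈ 5.124.

σ̂²_MAP = 5.124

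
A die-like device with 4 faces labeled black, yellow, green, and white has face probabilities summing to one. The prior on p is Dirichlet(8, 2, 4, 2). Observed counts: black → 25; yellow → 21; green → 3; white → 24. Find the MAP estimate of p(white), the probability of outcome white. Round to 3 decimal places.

The posterior is Dirichlet(αᵢ + nᵢ) = Dirichlet(33, 23, 7, 26).
For a Dirichlet(a₁,…,a_K) with all aᵢ > 1, the mode has j-th component (aⱼ − 1)/(Σaᵢ − K).
Here Σaᵢ = 89 and K = 4, so p(white) = (26 − 1)/(89 − 4) = 25/85 ≈ 0.294.

MAP estimate of p(white) = 0.294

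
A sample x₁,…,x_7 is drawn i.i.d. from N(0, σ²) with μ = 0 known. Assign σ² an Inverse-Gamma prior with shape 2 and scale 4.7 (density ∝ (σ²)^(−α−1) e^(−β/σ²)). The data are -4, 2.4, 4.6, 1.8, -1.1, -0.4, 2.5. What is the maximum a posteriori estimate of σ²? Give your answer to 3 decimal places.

Sum of squared deviations about the known mean: SS = (-4−0)² + (2.4−0)² + (4.6−0)² + (1.8−0)² + (-1.1−0)² + (-0.4−0)² + (2.5−0)² = 53.78.
The Normal likelihood contributes (σ²)^(−n/2) exp(−SS/(2σ²)), so the posterior is Inverse-Gamma(α + n/2, β + SS/2) = Inverse-Gamma(5.5, 31.59).
The mode of Inverse-Gamma(a, b) is b/(a+1) = 31.59/6.5 ≈ 4.860.

σ̂²_MAP = 4.860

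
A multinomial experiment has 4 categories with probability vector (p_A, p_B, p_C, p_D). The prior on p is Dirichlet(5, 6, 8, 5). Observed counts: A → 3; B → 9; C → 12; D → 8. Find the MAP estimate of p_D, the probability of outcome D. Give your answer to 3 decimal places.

MAP estimate of p_D = 0.231

The posterior is Dirichlet(αᵢ + nᵢ) = Dirichlet(8, 15, 20, 13).
For a Dirichlet(a₁,…,a_K) with all aᵢ > 1, the mode has j-th component (aⱼ − 1)/(Σaᵢ − K).
Here Σaᵢ = 56 and K = 4, so p_D = (13 − 1)/(56 − 4) = 12/52 ≈ 0.231.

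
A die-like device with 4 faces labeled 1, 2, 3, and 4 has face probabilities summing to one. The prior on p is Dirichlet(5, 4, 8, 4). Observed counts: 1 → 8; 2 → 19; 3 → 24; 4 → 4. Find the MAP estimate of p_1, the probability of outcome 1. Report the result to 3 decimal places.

The posterior is Dirichlet(αᵢ + nᵢ) = Dirichlet(13, 23, 32, 8).
For a Dirichlet(a₁,…,a_K) with all aᵢ > 1, the mode has j-th component (aⱼ − 1)/(Σaᵢ − K).
Here Σaᵢ = 76 and K = 4, so p_1 = (13 − 1)/(76 − 4) = 12/72 ≈ 0.167.

MAP estimate: 0.167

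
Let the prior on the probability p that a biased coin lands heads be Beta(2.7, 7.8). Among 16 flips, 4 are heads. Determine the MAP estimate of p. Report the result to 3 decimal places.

p̂_MAP = 0.233

Prior: Beta(2.7, 7.8).
Data: 4 successes in 16 trials. The binomial likelihood contributes p^4(1−p)^12, so the posterior is Beta(2.7+4, 7.8+12) = Beta(6.7, 19.8).
For Beta(a, b) with a, b > 1 the mode is (a−1)/(a+b−2) = 5.7/24.5 ≈ 0.233.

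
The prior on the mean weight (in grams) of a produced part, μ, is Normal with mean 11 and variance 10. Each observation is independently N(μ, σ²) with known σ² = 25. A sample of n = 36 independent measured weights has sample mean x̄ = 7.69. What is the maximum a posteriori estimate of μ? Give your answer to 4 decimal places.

μ̂_MAP = 7.9049

n = 36, x̄ = 7.69.
For a Normal prior and Normal likelihood with known variance, the posterior is Normal; its mode equals its mean, the precision-weighted average.
Prior precision 1/σ₀² = 1/10 = 0.1; data precision n/σ² = 36/25 = 1.44.
μ̂ = (0.1·11 + 1.44·7.69) / (0.1 + 1.44) = 12.1736/1.54 = 15217/1925 ≈ 7.9049.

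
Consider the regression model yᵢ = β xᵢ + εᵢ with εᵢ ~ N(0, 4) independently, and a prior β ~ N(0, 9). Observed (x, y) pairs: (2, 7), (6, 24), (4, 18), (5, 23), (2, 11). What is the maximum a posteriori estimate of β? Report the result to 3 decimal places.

log p(β | y) = −Σ(yᵢ − βxᵢ)²/(2·4) − β²/(2·9) + const.
Setting the derivative to zero: Σxᵢ(yᵢ − βxᵢ)/4 − β/9 = 0, so β = Σxᵢyᵢ / (Σxᵢ² + σ²/τ²).
Σxᵢyᵢ = 2·7 + 6·24 + 4·18 + 5·23 + 2·11 = 367; Σxᵢ² = 85; σ²/τ² = 4/9.
β̂_MAP = 367 / (85 + 4/9) = 367/(769/9) = 3303/769 ≈ 4.295.

β̂_MAP = 4.295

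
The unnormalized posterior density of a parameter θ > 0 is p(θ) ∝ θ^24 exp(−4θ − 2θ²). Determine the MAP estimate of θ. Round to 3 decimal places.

ℓ'(θ) = 24/θ − 4 − 4θ. Setting this to zero and multiplying by θ: 4θ² + 4θ − 24 = 0.
θ = (−4 + √(4² + 4·4·24)) / (2·4) = (−4 + √400) / 8 = (−4 + 20)/8 = 2.
ℓ''(θ) = −24/θ² − 4 < 0, confirming a maximum.

θ̂_MAP = 2.000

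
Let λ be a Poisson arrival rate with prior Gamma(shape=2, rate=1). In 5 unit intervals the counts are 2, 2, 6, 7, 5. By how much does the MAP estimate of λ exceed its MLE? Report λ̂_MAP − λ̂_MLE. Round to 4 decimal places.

MAP − MLE = -0.5667

Σxᵢ = 22. Posterior is Gamma(24, 6); MAP = (24−1)/6 = 23/6 ≈ 3.83333.
MLE = x̄ = 22/5 ≈ 4.40000.
Difference = 23/6 − 22/5 = -17/30 ≈ -0.5667.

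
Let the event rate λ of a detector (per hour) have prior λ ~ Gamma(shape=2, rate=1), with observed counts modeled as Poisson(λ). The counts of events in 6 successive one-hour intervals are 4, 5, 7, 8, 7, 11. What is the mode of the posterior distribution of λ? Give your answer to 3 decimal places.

λ̂_MAP = 6.143

Σxᵢ = 4+5+7+8+7+11 = 42, with n = 6.
Posterior ∝ λe^(−1λ) · λ^42e^(−6λ) = λ^43e^(−7λ), i.e. Gamma(shape=44, rate=7).
The mode of a Gamma(a, b) with a ≥ 1 (shape–rate) is (a−1)/b = 43/7 ≈ 6.143.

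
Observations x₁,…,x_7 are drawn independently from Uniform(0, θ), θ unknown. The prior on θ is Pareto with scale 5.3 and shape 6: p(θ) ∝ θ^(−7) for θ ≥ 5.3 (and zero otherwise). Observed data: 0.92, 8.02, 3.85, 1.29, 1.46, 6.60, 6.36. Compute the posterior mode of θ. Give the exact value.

θ̂_MAP = 8.02

The Uniform(0, θ) likelihood is θ^(−n) for θ ≥ max(xᵢ), zero otherwise. Here max(xᵢ) = 8.02.
Posterior ∝ θ^(−7) · θ^(−7) = θ^(−14) on θ ≥ max(5.3, 8.02) = 8.02.
This density is strictly decreasing in θ, so the posterior mode lies at the lower boundary of the support.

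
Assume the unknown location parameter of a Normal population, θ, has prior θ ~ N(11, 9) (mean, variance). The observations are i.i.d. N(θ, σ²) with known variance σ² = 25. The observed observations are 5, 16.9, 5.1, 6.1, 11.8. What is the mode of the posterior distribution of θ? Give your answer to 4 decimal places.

n = 5; x̄ = (5 + 16.9 + 5.1 + 6.1 + 11.8)/5 = 44.9/5 = 8.98.
For a Normal prior and Normal likelihood with known variance, the posterior is Normal; its mode equals its mean, the precision-weighted average.
Prior precision 1/σ₀² = 1/9; data precision n/σ² = 5/25 = 0.2.
θ̂ = ((1/9)·11 + 0.2·8.98) / (1/9 + 0.2) = (6791/2250)/(14/45) = 6791/700 ≈ 9.7014.

θ̂_MAP = 9.7014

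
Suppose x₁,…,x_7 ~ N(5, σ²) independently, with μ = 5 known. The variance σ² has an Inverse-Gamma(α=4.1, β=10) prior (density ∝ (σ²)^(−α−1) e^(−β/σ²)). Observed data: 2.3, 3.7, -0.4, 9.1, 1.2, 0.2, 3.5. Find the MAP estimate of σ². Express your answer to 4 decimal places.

σ̂²_MAP = 6.6674

Sum of squared deviations about the known mean: SS = (2.3−5)² + (3.7−5)² + (-0.4−5)² + (9.1−5)² + (1.2−5)² + (0.2−5)² + (3.5−5)² = 94.68.
The Normal likelihood contributes (σ²)^(−n/2) exp(−SS/(2σ²)), so the posterior is Inverse-Gamma(α + n/2, β + SS/2) = Inverse-Gamma(7.6, 57.34).
The mode of Inverse-Gamma(a, b) is b/(a+1) = 57.34/8.6 ≈ 6.6674.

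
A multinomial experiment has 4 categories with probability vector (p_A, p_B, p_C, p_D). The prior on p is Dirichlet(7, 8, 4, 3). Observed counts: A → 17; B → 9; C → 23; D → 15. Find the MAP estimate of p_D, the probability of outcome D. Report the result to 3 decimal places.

The posterior is Dirichlet(αᵢ + nᵢ) = Dirichlet(24, 17, 27, 18).
For a Dirichlet(a₁,…,a_K) with all aᵢ > 1, the mode has j-th component (aⱼ − 1)/(Σaᵢ − K).
Here Σaᵢ = 86 and K = 4, so p_D = (18 − 1)/(86 − 4) = 17/82 ≈ 0.207.

MAP estimate of p_D = 0.207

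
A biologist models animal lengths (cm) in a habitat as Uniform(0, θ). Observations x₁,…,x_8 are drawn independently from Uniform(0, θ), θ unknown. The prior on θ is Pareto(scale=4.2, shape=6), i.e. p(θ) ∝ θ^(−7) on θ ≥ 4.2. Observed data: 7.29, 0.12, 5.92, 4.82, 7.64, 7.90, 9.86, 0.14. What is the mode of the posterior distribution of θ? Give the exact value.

The Uniform(0, θ) likelihood is θ^(−n) for θ ≥ max(xᵢ), zero otherwise. Here max(xᵢ) = 9.86.
Posterior ∝ θ^(−7) · θ^(−8) = θ^(−15) on θ ≥ max(4.2, 9.86) = 9.86.
This density is strictly decreasing in θ, so the posterior mode lies at the lower boundary of the support.

θ̂_MAP = 9.86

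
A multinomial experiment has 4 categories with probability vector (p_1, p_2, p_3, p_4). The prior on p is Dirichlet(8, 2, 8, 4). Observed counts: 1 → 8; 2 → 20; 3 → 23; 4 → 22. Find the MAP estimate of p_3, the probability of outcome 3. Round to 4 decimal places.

MAP estimate: 0.3297

The posterior is Dirichlet(αᵢ + nᵢ) = Dirichlet(16, 22, 31, 26).
For a Dirichlet(a₁,…,a_K) with all aᵢ > 1, the mode has j-th component (aⱼ − 1)/(Σaᵢ − K).
Here Σaᵢ = 95 and K = 4, so p_3 = (31 − 1)/(95 − 4) = 30/91 ≈ 0.3297.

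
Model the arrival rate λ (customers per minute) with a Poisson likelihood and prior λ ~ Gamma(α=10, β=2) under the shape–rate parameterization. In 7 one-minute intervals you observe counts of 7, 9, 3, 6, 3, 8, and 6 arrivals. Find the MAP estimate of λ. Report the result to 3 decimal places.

Σxᵢ = 7+9+3+6+3+8+6 = 42, with n = 7.
Posterior ∝ λ^9e^(−2λ) · λ^42e^(−7λ) = λ^51e^(−9λ), i.e. Gamma(shape=52, rate=9).
The mode of a Gamma(a, b) with a ≥ 1 (shape–rate) is (a−1)/b = 51/9 ≈ 5.667.

λ̂_MAP = 5.667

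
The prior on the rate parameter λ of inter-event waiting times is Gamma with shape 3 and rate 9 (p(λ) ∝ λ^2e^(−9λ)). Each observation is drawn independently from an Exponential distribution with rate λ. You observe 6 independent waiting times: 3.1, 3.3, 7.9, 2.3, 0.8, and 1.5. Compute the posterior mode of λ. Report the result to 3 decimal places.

λ̂_MAP = 0.287

The Exponential(rate=λ) likelihood is ∝ λ^n e^(−λΣtᵢ). Here n = 6 and Σtᵢ = 3.1 + 3.3 + 7.9 + 2.3 + 0.8 + 1.5 = 18.9.
Posterior ∝ λ^2e^(−9λ) · λ^6e^(−18.9λ) = λ^8e^(−27.9λ), i.e. Gamma(9, 27.9).
Mode = (a−1)/b = 8/27.9 ≈ 0.287.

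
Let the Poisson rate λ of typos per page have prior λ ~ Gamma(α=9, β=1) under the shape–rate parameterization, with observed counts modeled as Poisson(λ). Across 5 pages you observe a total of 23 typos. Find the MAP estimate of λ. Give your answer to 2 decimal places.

Σxᵢ = 23, n = 5.
Posterior ∝ λ^8e^(−1λ) · λ^23e^(−5λ) = λ^31e^(−6λ), i.e. Gamma(shape=32, rate=6).
The mode of a Gamma(a, b) with a ≥ 1 (shape–rate) is (a−1)/b = 31/6 ≈ 5.17.

λ̂_MAP = 5.17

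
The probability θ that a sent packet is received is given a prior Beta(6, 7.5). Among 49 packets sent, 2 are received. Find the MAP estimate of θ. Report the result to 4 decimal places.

Prior: Beta(6, 7.5).
Data: 2 successes in 49 trials. The binomial likelihood contributes θ^2(1−θ)^47, so the posterior is Beta(6+2, 7.5+47) = Beta(8, 54.5).
For Beta(a, b) with a, b > 1 the mode is (a−1)/(a+b−2) = 7/60.5 ≈ 0.1157.

θ̂_MAP = 0.1157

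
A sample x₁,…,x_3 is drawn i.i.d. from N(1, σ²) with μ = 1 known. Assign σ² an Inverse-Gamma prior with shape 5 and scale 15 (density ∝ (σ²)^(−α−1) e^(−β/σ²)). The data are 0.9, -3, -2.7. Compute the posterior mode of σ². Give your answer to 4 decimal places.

Sum of squared deviations about the known mean: SS = (0.9−1)² + (-3−1)² + (-2.7−1)² = 29.7.
The Normal likelihood contributes (σ²)^(−n/2) exp(−SS/(2σ²)), so the posterior is Inverse-Gamma(α + n/2, β + SS/2) = Inverse-Gamma(6.5, 29.85).
The mode of Inverse-Gamma(a, b) is b/(a+1) = 29.85/7.5 ≈ 3.9800.

σ̂²_MAP = 3.9800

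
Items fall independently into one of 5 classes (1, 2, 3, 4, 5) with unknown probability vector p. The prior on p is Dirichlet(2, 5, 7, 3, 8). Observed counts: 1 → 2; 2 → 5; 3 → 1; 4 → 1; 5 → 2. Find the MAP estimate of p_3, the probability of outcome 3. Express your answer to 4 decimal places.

MAP estimate: 0.2258

The posterior is Dirichlet(αᵢ + nᵢ) = Dirichlet(4, 10, 8, 4, 10).
For a Dirichlet(a₁,…,a_K) with all aᵢ > 1, the mode has j-th component (aⱼ − 1)/(Σaᵢ − K).
Here Σaᵢ = 36 and K = 5, so p_3 = (8 − 1)/(36 − 5) = 7/31 ≈ 0.2258.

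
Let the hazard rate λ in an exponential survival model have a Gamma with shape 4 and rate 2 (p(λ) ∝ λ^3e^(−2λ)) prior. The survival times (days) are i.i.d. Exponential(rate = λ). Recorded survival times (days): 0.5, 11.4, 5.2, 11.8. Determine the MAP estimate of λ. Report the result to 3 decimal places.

The Exponential(rate=λ) likelihood is ∝ λ^n e^(−λΣtᵢ). Here n = 4 and Σtᵢ = 0.5 + 11.4 + 5.2 + 11.8 = 28.9.
Posterior ∝ λ^3e^(−2λ) · λ^4e^(−28.9λ) = λ^7e^(−30.9λ), i.e. Gamma(8, 30.9).
Mode = (a−1)/b = 7/30.9 ≈ 0.227.

λ̂_MAP = 0.227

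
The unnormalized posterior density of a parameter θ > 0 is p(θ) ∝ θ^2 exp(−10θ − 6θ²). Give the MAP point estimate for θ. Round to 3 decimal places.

ℓ'(θ) = 2/θ − 10 − 12θ. Setting this to zero and multiplying by θ: 12θ² + 10θ − 2 = 0.
θ = (−10 + √(10² + 4·12·2)) / (2·12) = (−10 + √196) / 24 = (−10 + 14)/24 = 1/6.
ℓ''(θ) = −2/θ² − 12 < 0, confirming a maximum.

θ̂_MAP = 0.167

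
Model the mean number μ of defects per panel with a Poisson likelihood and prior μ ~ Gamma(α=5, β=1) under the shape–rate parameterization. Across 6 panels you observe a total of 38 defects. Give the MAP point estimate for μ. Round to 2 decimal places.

μ̂_MAP = 6.00

Σxᵢ = 38, n = 6.
Posterior ∝ μ^4e^(−1μ) · μ^38e^(−6μ) = μ^42e^(−7μ), i.e. Gamma(shape=43, rate=7).
The mode of a Gamma(a, b) with a ≥ 1 (shape–rate) is (a−1)/b = 42/7 ≈ 6.00.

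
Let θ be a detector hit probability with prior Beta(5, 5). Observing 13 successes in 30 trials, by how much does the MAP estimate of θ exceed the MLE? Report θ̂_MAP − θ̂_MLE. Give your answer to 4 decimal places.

Posterior is Beta(18, 22); MAP = (18−1)/(40−2) = 17/38 ≈ 0.44737.
MLE ignores the prior: θ̂_MLE = k/n = 13/30 ≈ 0.43333.
Difference = 17/38 − 13/30 = 4/285 ≈ 0.0140.

MAP − MLE = 0.0140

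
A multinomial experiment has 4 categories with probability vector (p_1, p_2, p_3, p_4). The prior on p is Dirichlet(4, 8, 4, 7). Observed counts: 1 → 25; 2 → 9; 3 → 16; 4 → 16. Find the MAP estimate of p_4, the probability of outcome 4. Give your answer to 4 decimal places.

MAP estimate: 0.2588

The posterior is Dirichlet(αᵢ + nᵢ) = Dirichlet(29, 17, 20, 23).
For a Dirichlet(a₁,…,a_K) with all aᵢ > 1, the mode has j-th component (aⱼ − 1)/(Σaᵢ − K).
Here Σaᵢ = 89 and K = 4, so p_4 = (23 − 1)/(89 − 4) = 22/85 ≈ 0.2588.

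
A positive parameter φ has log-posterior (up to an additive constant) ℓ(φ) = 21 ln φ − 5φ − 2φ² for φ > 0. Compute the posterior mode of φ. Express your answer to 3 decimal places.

ℓ'(φ) = 21/φ − 5 − 4φ. Setting this to zero and multiplying by φ: 4φ² + 5φ − 21 = 0.
φ = (−5 + √(5² + 4·4·21)) / (2·4) = (−5 + √361) / 8 = (−5 + 19)/8 = 7/4.
ℓ''(φ) = −21/φ² − 4 < 0, confirming a maximum.

φ̂_MAP = 1.750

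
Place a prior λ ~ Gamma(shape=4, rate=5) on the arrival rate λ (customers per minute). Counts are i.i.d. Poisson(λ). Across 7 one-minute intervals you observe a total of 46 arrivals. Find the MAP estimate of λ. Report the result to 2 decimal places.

Σxᵢ = 46, n = 7.
Posterior ∝ λ^3e^(−5λ) · λ^46e^(−7λ) = λ^49e^(−12λ), i.e. Gamma(shape=50, rate=12).
The mode of a Gamma(a, b) with a ≥ 1 (shape–rate) is (a−1)/b = 49/12 ≈ 4.08.

λ̂_MAP = 4.08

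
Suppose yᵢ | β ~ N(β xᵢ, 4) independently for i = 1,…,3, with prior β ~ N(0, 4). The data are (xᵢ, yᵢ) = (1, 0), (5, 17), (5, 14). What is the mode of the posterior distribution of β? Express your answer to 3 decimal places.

log p(β | y) = −Σ(yᵢ − βxᵢ)²/(2·4) − β²/(2·4) + const.
Setting the derivative to zero: Σxᵢ(yᵢ − βxᵢ)/4 − β/4 = 0, so β = Σxᵢyᵢ / (Σxᵢ² + σ²/τ²).
Σxᵢyᵢ = 1·0 + 5·17 + 5·14 = 155; Σxᵢ² = 51; σ²/τ² = 1.
β̂_MAP = 155 / (51 + 1) = 155/52 ≈ 2.981.

β̂_MAP = 2.981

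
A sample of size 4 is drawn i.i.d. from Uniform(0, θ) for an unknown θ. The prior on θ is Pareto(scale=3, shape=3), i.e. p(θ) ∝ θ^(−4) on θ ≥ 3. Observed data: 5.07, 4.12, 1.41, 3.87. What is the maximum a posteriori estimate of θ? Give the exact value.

The Uniform(0, θ) likelihood is θ^(−n) for θ ≥ max(xᵢ), zero otherwise. Here max(xᵢ) = 5.07.
Posterior ∝ θ^(−4) · θ^(−4) = θ^(−8) on θ ≥ max(3, 5.07) = 5.07.
This density is strictly decreasing in θ, so the posterior mode lies at the lower boundary of the support.

θ̂_MAP = 5.07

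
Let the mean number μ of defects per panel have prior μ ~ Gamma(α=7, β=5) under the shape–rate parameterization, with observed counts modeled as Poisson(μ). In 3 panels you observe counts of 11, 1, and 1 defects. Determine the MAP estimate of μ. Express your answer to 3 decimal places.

μ̂_MAP = 2.375

Σxᵢ = 11+1+1 = 13, with n = 3.
Posterior ∝ μ^6e^(−5μ) · μ^13e^(−3μ) = μ^19e^(−8μ), i.e. Gamma(shape=20, rate=8).
The mode of a Gamma(a, b) with a ≥ 1 (shape–rate) is (a−1)/b = 19/8 ≈ 2.375.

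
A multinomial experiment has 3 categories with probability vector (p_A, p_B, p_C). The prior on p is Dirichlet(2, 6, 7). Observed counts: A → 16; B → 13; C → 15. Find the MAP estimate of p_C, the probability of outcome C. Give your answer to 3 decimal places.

MAP estimate of p_C = 0.375

The posterior is Dirichlet(αᵢ + nᵢ) = Dirichlet(18, 19, 22).
For a Dirichlet(a₁,…,a_K) with all aᵢ > 1, the mode has j-th component (aⱼ − 1)/(Σaᵢ − K).
Here Σaᵢ = 59 and K = 3, so p_C = (22 − 1)/(59 − 3) = 21/56 ≈ 0.375.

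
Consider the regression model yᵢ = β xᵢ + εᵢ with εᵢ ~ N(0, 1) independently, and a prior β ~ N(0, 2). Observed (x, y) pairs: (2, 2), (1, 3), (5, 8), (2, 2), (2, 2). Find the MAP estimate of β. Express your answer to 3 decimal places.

β̂_MAP = 1.429

log p(β | y) = −Σ(yᵢ − βxᵢ)²/(2·1) − β²/(2·2) + const.
Setting the derivative to zero: Σxᵢ(yᵢ − βxᵢ)/1 − β/2 = 0, so β = Σxᵢyᵢ / (Σxᵢ² + σ²/τ²).
Σxᵢyᵢ = 2·2 + 1·3 + 5·8 + 2·2 + 2·2 = 55; Σxᵢ² = 38; σ²/τ² = 0.5.
β̂_MAP = 55 / (38 + 0.5) = 55/38.5 ≈ 1.429.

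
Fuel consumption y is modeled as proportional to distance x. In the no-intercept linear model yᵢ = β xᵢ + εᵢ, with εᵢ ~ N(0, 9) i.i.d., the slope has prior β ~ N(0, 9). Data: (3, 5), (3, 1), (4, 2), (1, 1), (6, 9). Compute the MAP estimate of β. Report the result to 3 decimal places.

log p(β | y) = −Σ(yᵢ − βxᵢ)²/(2·9) − β²/(2·9) + const.
Setting the derivative to zero: Σxᵢ(yᵢ − βxᵢ)/9 − β/9 = 0, so β = Σxᵢyᵢ / (Σxᵢ² + σ²/τ²).
Σxᵢyᵢ = 3·5 + 3·1 + 4·2 + 1·1 + 6·9 = 81; Σxᵢ² = 71; σ²/τ² = 1.
β̂_MAP = 81 / (71 + 1) = 81/72 ≈ 1.125.

β̂_MAP = 1.125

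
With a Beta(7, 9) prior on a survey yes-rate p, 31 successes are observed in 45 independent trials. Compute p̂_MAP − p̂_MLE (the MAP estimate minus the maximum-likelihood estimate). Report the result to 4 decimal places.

MAP − MLE = -0.0618

Posterior is Beta(38, 23); MAP = (38−1)/(61−2) = 37/59 ≈ 0.62712.
MLE ignores the prior: p̂_MLE = k/n = 31/45 ≈ 0.68889.
Difference = 37/59 − 31/45 = -164/2655 ≈ -0.0618.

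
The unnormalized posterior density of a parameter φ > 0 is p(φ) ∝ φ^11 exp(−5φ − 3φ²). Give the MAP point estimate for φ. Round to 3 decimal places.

φ̂_MAP = 1.000

ℓ'(φ) = 11/φ − 5 − 6φ. Setting this to zero and multiplying by φ: 6φ² + 5φ − 11 = 0.
φ = (−5 + √(5² + 4·6·11)) / (2·6) = (−5 + √289) / 12 = (−5 + 17)/12 = 1.
ℓ''(φ) = −11/φ² − 6 < 0, confirming a maximum.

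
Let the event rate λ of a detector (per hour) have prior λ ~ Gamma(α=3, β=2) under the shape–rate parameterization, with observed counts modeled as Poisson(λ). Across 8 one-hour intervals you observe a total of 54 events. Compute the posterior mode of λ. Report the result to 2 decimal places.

λ̂_MAP = 5.60

Σxᵢ = 54, n = 8.
Posterior ∝ λ^2e^(−2λ) · λ^54e^(−8λ) = λ^56e^(−10λ), i.e. Gamma(shape=57, rate=10).
The mode of a Gamma(a, b) with a ≥ 1 (shape–rate) is (a−1)/b = 56/10 ≈ 5.60.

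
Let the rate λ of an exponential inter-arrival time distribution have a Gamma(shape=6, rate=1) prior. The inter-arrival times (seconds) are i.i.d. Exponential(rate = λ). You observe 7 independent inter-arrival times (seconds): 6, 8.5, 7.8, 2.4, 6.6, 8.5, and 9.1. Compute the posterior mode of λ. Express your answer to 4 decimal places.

λ̂_MAP = 0.2405

The Exponential(rate=λ) likelihood is ∝ λ^n e^(−λΣtᵢ). Here n = 7 and Σtᵢ = 6 + 8.5 + 7.8 + 2.4 + 6.6 + 8.5 + 9.1 = 48.9.
Posterior ∝ λ^5e^(−1λ) · λ^7e^(−48.9λ) = λ^12e^(−49.9λ), i.e. Gamma(13, 49.9).
Mode = (a−1)/b = 12/49.9 ≈ 0.2405.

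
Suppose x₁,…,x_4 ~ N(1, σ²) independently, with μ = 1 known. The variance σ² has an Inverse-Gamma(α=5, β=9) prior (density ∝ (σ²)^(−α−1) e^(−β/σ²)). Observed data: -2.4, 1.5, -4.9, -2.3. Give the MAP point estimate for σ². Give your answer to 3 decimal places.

σ̂²_MAP = 4.719

Sum of squared deviations about the known mean: SS = (-2.4−1)² + (1.5−1)² + (-4.9−1)² + (-2.3−1)² = 57.51.
The Normal likelihood contributes (σ²)^(−n/2) exp(−SS/(2σ²)), so the posterior is Inverse-Gamma(α + n/2, β + SS/2) = Inverse-Gamma(7, 37.755).
The mode of Inverse-Gamma(a, b) is b/(a+1) = 37.755/8 ≈ 4.719.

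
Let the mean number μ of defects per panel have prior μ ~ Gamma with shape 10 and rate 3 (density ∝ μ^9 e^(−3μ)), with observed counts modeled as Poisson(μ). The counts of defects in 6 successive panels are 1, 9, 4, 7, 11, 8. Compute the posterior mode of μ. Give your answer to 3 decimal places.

Σxᵢ = 1+9+4+7+11+8 = 40, with n = 6.
Posterior ∝ μ^9e^(−3μ) · μ^40e^(−6μ) = μ^49e^(−9μ), i.e. Gamma(shape=50, rate=9).
The mode of a Gamma(a, b) with a ≥ 1 (shape–rate) is (a−1)/b = 49/9 ≈ 5.444.

μ̂_MAP = 5.444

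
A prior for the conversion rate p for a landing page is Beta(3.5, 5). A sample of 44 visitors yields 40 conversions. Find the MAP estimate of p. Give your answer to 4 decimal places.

Prior: Beta(3.5, 5).
Data: 40 successes in 44 trials. The binomial likelihood contributes p^40(1−p)^4, so the posterior is Beta(3.5+40, 5+4) = Beta(43.5, 9).
For Beta(a, b) with a, b > 1 the mode is (a−1)/(a+b−2) = 42.5/50.5 ≈ 0.8416.

p̂_MAP = 0.8416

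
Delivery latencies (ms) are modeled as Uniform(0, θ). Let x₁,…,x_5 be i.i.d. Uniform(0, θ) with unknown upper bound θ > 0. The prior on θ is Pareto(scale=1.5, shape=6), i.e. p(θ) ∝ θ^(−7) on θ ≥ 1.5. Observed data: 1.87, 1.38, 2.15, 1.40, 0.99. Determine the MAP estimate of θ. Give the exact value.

θ̂_MAP = 2.15

The Uniform(0, θ) likelihood is θ^(−n) for θ ≥ max(xᵢ), zero otherwise. Here max(xᵢ) = 2.15.
Posterior ∝ θ^(−7) · θ^(−5) = θ^(−12) on θ ≥ max(1.5, 2.15) = 2.15.
This density is strictly decreasing in θ, so the posterior mode lies at the lower boundary of the support.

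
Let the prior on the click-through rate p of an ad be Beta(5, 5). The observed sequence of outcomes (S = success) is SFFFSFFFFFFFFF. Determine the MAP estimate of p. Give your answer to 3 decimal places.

Prior: Beta(5, 5).
Data: 2 successes in 14 trials (from the sequence). The binomial likelihood contributes p^2(1−p)^12, so the posterior is Beta(5+2, 5+12) = Beta(7, 17).
For Beta(a, b) with a, b > 1 the mode is (a−1)/(a+b−2) = 6/22 ≈ 0.273.

p̂_MAP = 0.273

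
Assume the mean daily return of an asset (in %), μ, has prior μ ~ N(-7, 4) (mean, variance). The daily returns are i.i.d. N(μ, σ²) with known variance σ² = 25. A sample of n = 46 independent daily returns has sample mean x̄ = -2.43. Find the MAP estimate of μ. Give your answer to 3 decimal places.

n = 46, x̄ = -2.43.
For a Normal prior and Normal likelihood with known variance, the posterior is Normal; its mode equals its mean, the precision-weighted average.
Prior precision 1/σ₀² = 1/4 = 0.25; data precision n/σ² = 46/25 = 1.84.
μ̂ = (0.25·(-7) + 1.84·(-2.43)) / (0.25 + 1.84) = (-6.2212)/2.09 = -15553/5225 ≈ -2.977.

μ̂_MAP = -2.977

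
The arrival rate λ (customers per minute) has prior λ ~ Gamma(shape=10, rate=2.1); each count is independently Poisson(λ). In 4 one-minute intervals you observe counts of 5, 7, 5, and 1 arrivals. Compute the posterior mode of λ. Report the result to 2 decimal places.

λ̂_MAP = 4.43

Σxᵢ = 5+7+5+1 = 18, with n = 4.
Posterior ∝ λ^9e^(−2.1λ) · λ^18e^(−4λ) = λ^27e^(−6.1λ), i.e. Gamma(shape=28, rate=6.1).
The mode of a Gamma(a, b) with a ≥ 1 (shape–rate) is (a−1)/b = 27/6.1 ≈ 4.43.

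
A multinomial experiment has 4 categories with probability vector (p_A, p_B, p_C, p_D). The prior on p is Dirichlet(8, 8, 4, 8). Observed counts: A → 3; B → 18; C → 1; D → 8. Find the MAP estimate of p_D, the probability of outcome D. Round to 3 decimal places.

The posterior is Dirichlet(αᵢ + nᵢ) = Dirichlet(11, 26, 5, 16).
For a Dirichlet(a₁,…,a_K) with all aᵢ > 1, the mode has j-th component (aⱼ − 1)/(Σaᵢ − K).
Here Σaᵢ = 58 and K = 4, so p_D = (16 − 1)/(58 − 4) = 15/54 ≈ 0.278.

MAP estimate of p_D = 0.278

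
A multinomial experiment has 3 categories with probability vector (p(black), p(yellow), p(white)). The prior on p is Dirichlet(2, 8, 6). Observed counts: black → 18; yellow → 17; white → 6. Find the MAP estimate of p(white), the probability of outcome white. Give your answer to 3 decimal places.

MAP estimate of p(white) = 0.204

The posterior is Dirichlet(αᵢ + nᵢ) = Dirichlet(20, 25, 12).
For a Dirichlet(a₁,…,a_K) with all aᵢ > 1, the mode has j-th component (aⱼ − 1)/(Σaᵢ − K).
Here Σaᵢ = 57 and K = 3, so p(white) = (12 − 1)/(57 − 3) = 11/54 ≈ 0.204.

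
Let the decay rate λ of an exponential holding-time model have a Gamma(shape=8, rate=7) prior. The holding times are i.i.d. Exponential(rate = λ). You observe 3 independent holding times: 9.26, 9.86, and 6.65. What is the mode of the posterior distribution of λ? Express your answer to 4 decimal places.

The Exponential(rate=λ) likelihood is ∝ λ^n e^(−λΣtᵢ). Here n = 3 and Σtᵢ = 9.26 + 9.86 + 6.65 = 25.77.
Posterior ∝ λ^7e^(−7λ) · λ^3e^(−25.77λ) = λ^10e^(−32.77λ), i.e. Gamma(11, 32.77).
Mode = (a−1)/b = 10/32.77 ≈ 0.3052.

λ̂_MAP = 0.3052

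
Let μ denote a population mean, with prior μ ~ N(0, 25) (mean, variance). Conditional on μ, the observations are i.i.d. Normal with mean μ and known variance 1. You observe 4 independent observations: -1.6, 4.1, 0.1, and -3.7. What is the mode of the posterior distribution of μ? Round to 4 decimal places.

μ̂_MAP = -0.2723

n = 4; x̄ = ((-1.6) + 4.1 + 0.1 + (-3.7))/4 = -1.1/4 = -0.275.
For a Normal prior and Normal likelihood with known variance, the posterior is Normal; its mode equals its mean, the precision-weighted average.
Prior precision 1/σ₀² = 1/25 = 0.04; data precision n/σ² = 4/1 = 4.
μ̂ = (0.04·0 + 4·(-0.275)) / (0.04 + 4) = (-1.1)/4.04 = -55/202 ≈ -0.2723.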